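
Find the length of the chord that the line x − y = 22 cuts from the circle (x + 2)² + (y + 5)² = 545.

27√2

Centre (−2, −5), r² = 545. Perpendicular distance d from centre to line = |−19| / √2 = 19/√2.
Half the chord is √(r² − d²) = √(729/2), so the full chord is 27√2.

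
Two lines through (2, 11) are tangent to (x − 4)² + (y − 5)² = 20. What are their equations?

A line y − (11) = m(x − (2)) is tangent when its distance from (4, 5) is 2√5:
[m·(2) − (−6)]² = 20(m² + 1)
2m² − 3m − 2 = 0, so m = −1/2 or m = 2.
Through (2, 11) these give x + 2y = 24 and 2x − y = −7.

x + 2y = 24 and 2x − y = −7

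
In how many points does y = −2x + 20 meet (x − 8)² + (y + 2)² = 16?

2

Centre (8, −2), r² = 16. Distance² from centre to line = (−6)²/5 = 36/5.
Since d² < r², the line cuts the circle twice.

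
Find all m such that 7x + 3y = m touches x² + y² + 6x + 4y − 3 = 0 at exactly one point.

For a tangent, require d(centre, line) = r = 4.
|7·(−3) + 3·(−2) − m| / √58 = 4
|m − (−27)| = 4√58.

m = −27 ± 4√58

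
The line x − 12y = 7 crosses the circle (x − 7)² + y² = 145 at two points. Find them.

(−5, −1) and (19, 1)

Express y = (−7 + x)/12 and substitute into the circle:
145x² − 2030x − 13775 = 0  ⟹  x² − 14x − 95 = 0
x = 19 or x = −5, giving (19, 1) and (−5, −1).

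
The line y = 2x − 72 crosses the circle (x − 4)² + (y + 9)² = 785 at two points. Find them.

Express y = 2x − 72 and substitute into the circle:
5x² − 260x + 3200 = 0  ⟹  x² − 52x + 640 = 0
x = 32 or x = 20, giving (32, −8) and (20, −32).

(20, −32) and (32, −8)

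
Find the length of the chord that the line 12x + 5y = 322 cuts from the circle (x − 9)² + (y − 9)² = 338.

26

The distance from (9, 9) to the line is 169/√169, and r² = 338.
Half the chord is √(r² − d²) = √(169), so the full chord is 26.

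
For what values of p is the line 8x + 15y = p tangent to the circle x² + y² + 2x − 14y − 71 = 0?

p = −90 or p = 284

For a tangent, require d(centre, line) = r = 11.
|8·(−1) + 15·7 − p| / √289 = 11
|p − (97)| = 11·17, so p = 284 or p = −90.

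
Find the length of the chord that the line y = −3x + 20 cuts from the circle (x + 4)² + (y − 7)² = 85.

3√10

The distance from (−4, 7) to the line is 25/√10, and r² = 85.
Chord = 2√(r² − d²) = 2·√(45/2) = 3√10.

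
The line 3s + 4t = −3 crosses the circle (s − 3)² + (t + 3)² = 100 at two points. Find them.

(−5, 3) and (11, −9)

Substitute t = (−3 − 3s)/4:
25s² − 150s − 1375 = 0  ⟹  s² − 6s − 55 = 0
s = 11 or s = −5, giving (11, −9) and (−5, 3).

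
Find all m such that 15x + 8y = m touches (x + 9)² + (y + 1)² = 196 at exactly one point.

Tangency holds when the distance from the centre (−9, −1) to the line equals the radius 14:
|15·(−9) + 8·(−1) − m| / √289 = 14
|m − (−143)| = 14·17, so m = 95 or m = −381.

m = −381 or m = 95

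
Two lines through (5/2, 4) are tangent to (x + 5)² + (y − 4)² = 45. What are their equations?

Let a tangent through (5/2, 4) have slope m. Its distance from (−5, 4) must equal 3√5:
[m·(−15/2) − (0)]² = 45(m² + 1)
m² − 4 = 0, so m = 2 or m = −2.
With m = 2: 2x − y = 1. With m = −2: 2x + y = 9.

2x − y = 1 and 2x + y = 9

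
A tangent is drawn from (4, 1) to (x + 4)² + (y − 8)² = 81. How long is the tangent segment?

4√2

With centre O = (−4, 8), |OP|² = 113 and r² = 81.
Power of the point: PT² = |PO|² − r² = 32, so PT = 4√2.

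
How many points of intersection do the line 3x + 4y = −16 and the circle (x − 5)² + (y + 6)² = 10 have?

2

Substituting the line into the circle gives 25x² − 208x + 304 = 0.
Discriminant = (−208)² − 4·25·(304) = 12864 > 0.
Two real roots: the line is a secant.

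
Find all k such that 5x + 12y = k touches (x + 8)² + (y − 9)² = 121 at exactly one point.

The line touches the circle iff its distance from (−8, 9) is 11:
|5·(−8) + 12·9 − k| / √169 = 11
|k − (68)| = 11·13, so k = 211 or k = −75.

k = −75 or k = 211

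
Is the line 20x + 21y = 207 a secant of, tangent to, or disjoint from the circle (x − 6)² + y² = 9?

Substituting the line into the circle gives 841x² − 13572x + 54756 = 0.
Discriminant = (−13572)² − 4·841·(54756) = 0.
A repeated root: the line is tangent.

tangent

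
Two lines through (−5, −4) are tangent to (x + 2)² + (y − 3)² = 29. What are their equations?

A line y − (−4) = m(x − (−5)) is tangent when its distance from (−2, 3) is √29:
(3m − (7))² = 29(m² + 1)
10m² + 21m − 10 = 0, so m = −5/2 or m = 2/5.
With m = −5/2: 5x + 2y = −33. With m = 2/5: 2x − 5y = 10.

5x + 2y = −33 and 2x − 5y = 10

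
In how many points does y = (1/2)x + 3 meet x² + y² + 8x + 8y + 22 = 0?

0

d² = (1·(−4) − 2·(−4) − (−6))²/5 = 20; r² = 10.
Since d² > r², the line lies outside the circle.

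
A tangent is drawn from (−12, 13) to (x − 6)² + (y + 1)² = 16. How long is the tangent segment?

The centre is (6, −1) and r = 4. The square of the distance from P to the centre is 324 + 196 = 520.
By the tangent–radius right angle, tangent length = √(|PO|² − r²) = √504 = 6√14.

6√14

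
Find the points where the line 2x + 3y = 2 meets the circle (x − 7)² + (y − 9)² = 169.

(−5, 4) and (7, −4)

Substitute y = (2 − 2x)/3:
13x² − 26x − 455 = 0  ⟹  x² − 2x − 35 = 0
x = 7 or x = −5, giving (7, −4) and (−5, 4).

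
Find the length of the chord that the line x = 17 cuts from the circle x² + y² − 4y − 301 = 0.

8

The line gives x = 17. Substituting into the circle:
y² − 4y − 12 = 0
y = 6 or y = −2, giving (17, 6) and (17, −2).
Chord length = distance between (17, 6) and (17, −2) = √64 = 8.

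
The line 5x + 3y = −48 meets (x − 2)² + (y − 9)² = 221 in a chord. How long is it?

Express y = (−48 − 5x)/3 and substitute into the circle:
34x² + 714x + 3672 = 0  ⟹  x² + 21x + 108 = 0
x = −9 or x = −12, giving (−9, −1) and (−12, 4).
|(−9, −1) − (−12, 4)| = √((3)² + (−5)²) = √34.

√34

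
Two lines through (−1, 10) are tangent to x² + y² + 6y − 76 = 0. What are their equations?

7x − 6y = −67 and 6x + 7y = 64

Write the tangent as mx − y + (10 − m·(−1)) = 0 and set its distance from the centre to √85:
(1m − (−13))² = 85(m² + 1)
42m² − 13m − 42 = 0, so m = 7/6 or m = −6/7.
Through (−1, 10) these give 7x − 6y = −67 and 6x + 7y = 64.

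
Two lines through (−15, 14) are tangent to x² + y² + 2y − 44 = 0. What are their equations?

x + 2y = 13 and 2x + y = −16

Write the tangent as mx − y + (14 − m·(−15)) = 0 and set its distance from the centre to 3√5:
(15m − (−15))² = 45(m² + 1)
2m² + 5m + 2 = 0, so m = −1/2 or m = −2.
Through (−15, 14) these give x + 2y = 13 and 2x + y = −16.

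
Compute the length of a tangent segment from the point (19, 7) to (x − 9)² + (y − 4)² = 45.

The centre is (9, 4) and r = 3√5. The square of the distance from P to the centre is 100 + 9 = 109.
Power of the point: PT² = |PO|² − r² = 64, so PT = 8.

8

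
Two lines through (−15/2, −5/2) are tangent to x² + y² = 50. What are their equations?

Let a tangent through (−15/2, −5/2) have slope m. Its distance from (0, 0) must equal 5√2:
[m·(15/2) − (5/2)]² = 50(m² + 1)
m² − 6m − 7 = 0, so m = −1 or m = 7.
Through (−15/2, −5/2) these give x + y = −10 and 7x − y = −50.

x + y = −10 and 7x − y = −50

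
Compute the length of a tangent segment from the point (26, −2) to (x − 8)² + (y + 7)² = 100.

√249

Centre (8, −7), r² = 100. |PO|² = (18)² + (5)² = 349.
By the tangent–radius right angle, tangent length = √(|PO|² − r²) = √249.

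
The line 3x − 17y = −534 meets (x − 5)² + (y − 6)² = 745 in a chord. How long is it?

Centre (5, 6), r² = 745. Perpendicular distance d from centre to line = |447| / √298 = 447/√298.
Half the chord is √(r² − d²) = √(149/2), so the full chord is √298.

√298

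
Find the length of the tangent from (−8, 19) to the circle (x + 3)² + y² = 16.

The centre is (−3, 0) and r = 4. The square of the distance from P to the centre is 25 + 361 = 386.
The tangent meets the radius at right angles, so tangent² = |PO|² − r² = 386 − 16 = 370.

√370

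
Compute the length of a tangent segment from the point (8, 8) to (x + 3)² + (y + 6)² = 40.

Centre (−3, −6), r² = 40. |PO|² = (11)² + (14)² = 317.
The tangent meets the radius at right angles, so tangent² = |PO|² − r² = 317 − 40 = 277.

√277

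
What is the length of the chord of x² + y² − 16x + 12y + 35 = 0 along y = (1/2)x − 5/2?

4√5

Express y = (−5 + x)/2 and substitute into the circle:
5x² − 50x + 45 = 0  ⟹  x² − 10x + 9 = 0
x = 9 or x = 1, giving (9, 2) and (1, −2).
|(9, 2) − (1, −2)| = √((8)² + (4)²) = 4√5.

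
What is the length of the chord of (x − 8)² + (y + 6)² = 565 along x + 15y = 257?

Express y = (257 − x)/15 and substitute into the circle:
226x² − 4294x + 7684 = 0  ⟹  x² − 19x + 34 = 0
x = 17 or x = 2, giving (17, 16) and (2, 17).
|(17, 16) − (2, 17)| = √((15)² + (−1)²) = √226.

√226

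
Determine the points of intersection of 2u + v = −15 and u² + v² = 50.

Substitute v = −2u − 15:
5u² + 60u + 175 = 0  ⟹  u² + 12u + 35 = 0
u = −5 or u = −7, giving (−5, −5) and (−7, −1).

(−7, −1) and (−5, −5)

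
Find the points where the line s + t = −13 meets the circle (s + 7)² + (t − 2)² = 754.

From the line, t = −s − 13. Substituting:
2s² + 44s − 480 = 0  ⟹  s² + 22s − 240 = 0
s = 8 or s = −30, giving (8, −21) and (−30, 17).

(−30, 17) and (8, −21)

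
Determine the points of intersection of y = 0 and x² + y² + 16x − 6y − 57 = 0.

From the line, y = 0. Substituting:
x² + 16x − 57 = 0
x = 3 or x = −19, giving (3, 0) and (−19, 0).

(−19, 0) and (3, 0)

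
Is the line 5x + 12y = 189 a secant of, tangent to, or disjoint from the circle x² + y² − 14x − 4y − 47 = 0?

tangent

Centre (7, 2), r² = 100. Distance² from centre to line = (−130)²/169 = 100.
Since d² = r², the line is tangent.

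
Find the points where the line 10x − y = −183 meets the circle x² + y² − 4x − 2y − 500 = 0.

(−19, −7) and (−17, 13)

Express y = 10x + 183 and substitute into the circle:
101x² + 3636x + 32623 = 0  ⟹  x² + 36x + 323 = 0
x = −17 or x = −19, giving (−17, 13) and (−19, −7).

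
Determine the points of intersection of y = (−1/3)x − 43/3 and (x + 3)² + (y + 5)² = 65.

Express y = (−43 − x)/3 and substitute into the circle:
10x² + 110x + 280 = 0  ⟹  x² + 11x + 28 = 0
x = −4 or x = −7, giving (−4, −13) and (−7, −12).

(−7, −12) and (−4, −13)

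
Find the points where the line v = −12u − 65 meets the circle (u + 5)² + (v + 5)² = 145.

From the line, v = −12u − 65. Substituting:
145u² + 1450u + 3480 = 0  ⟹  u² + 10u + 24 = 0
u = −4 or u = −6, giving (−4, −17) and (−6, 7).

(−6, 7) and (−4, −17)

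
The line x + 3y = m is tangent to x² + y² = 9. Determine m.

m = ±3√10

The line touches the circle iff its distance from (0, 0) is 3:
|1·0 + 3·0 − m| / √10 = 3
|m| = 3√10.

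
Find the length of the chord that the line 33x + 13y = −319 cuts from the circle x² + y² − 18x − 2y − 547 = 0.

The distance from (9, 1) to the line is 629/√1258, and r² = 629.
Chord = 2√(r² − d²) = 2·√(629/2) = √1258.

√1258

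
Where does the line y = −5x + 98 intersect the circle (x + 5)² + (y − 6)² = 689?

Express y = −5x + 98 and substitute into the circle:
26x² − 910x + 7800 = 0  ⟹  x² − 35x + 300 = 0
x = 20 or x = 15, giving (20, −2) and (15, 23).

(15, 23) and (20, −2)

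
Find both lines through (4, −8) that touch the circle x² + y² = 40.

Write the tangent as mx − y + (−8 − m·(4)) = 0 and set its distance from the centre to 2√10:
[m·(−4) − (8)]² = 40(m² + 1)
3m² − 8m − 3 = 0, so m = 3 or m = −1/3.
Through (4, −8) these give 3x − y = 20 and x + 3y = −20.

3x − y = 20 and x + 3y = −20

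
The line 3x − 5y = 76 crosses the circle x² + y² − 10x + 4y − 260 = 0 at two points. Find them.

From the line, y = (−76 + 3x)/5. Substituting:
34x² − 646x − 2244 = 0  ⟹  x² − 19x − 66 = 0
x = 22 or x = −3, giving (22, −2) and (−3, −17).

(−3, −17) and (22, −2)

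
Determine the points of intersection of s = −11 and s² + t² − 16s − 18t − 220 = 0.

The line gives s = −11. Substituting into the circle:
t² − 18t + 77 = 0
t = 11 or t = 7, giving (−11, 11) and (−11, 7).

(−11, 7) and (−11, 11)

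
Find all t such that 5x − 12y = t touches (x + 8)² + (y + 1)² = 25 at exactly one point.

For a tangent, require d(centre, line) = r = 5.
|5·(−8) − 12·(−1) − t| / √169 = 5
|t − (−28)| = 5·13, so t = 37 or t = −93.

t = −93 or t = 37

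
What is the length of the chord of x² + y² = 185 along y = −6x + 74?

2√37

The distance from (0, 0) to the line is 74/√37, and r² = 185.
Half the chord is √(r² − d²) = √(37), so the full chord is 2√37.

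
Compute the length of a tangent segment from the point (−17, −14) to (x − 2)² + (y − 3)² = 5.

With centre O = (2, 3), |OP|² = 650 and r² = 5.
By the tangent–radius right angle, tangent length = √(|PO|² − r²) = √645.

√645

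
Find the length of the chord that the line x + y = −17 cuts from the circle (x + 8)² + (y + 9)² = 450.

The distance from (−8, −9) to the line is 0/√2, and r² = 450.
Chord = 2√(r² − d²) = 2·√(450) = 30√2.

30√2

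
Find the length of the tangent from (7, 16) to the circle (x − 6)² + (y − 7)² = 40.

Centre (6, 7), r² = 40. |PO|² = (1)² + (9)² = 82.
Power of the point: PT² = |PO|² − r² = 42, so PT = √42.

√42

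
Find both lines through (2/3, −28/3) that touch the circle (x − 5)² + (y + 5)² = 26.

A line y − (−28/3) = m(x − (2/3)) is tangent when its distance from (5, −5) is √26:
(13/3m − (13/3))² = 26(m² + 1)
5m² + 26m + 5 = 0, so m = −5 or m = −1/5.
With m = −5: 5x + y = −6. With m = −1/5: x + 5y = −46.

5x + y = −6 and x + 5y = −46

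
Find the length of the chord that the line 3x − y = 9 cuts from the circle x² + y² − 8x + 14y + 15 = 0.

The distance from (4, −7) to the line is 10/√10, and r² = 50.
Chord = 2√(r² − d²) = 2·√(40) = 4√10.

4√10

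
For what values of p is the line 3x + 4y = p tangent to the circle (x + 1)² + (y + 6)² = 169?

p = −92 or p = 38

Tangency holds when the distance from the centre (−1, −6) to the line equals the radius 13:
|3·(−1) + 4·(−6) − p| / √25 = 13
|p − (−27)| = 13·5, so p = 38 or p = −92.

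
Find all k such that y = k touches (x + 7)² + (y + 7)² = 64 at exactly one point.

k = −15 or k = 1

Tangency holds when the distance from the centre (−7, −7) to the line equals the radius 8:
|0·(−7) + 1·(−7) − k| / √1 = 8
|k − (−7)| = 8, so k = 1 or k = −15.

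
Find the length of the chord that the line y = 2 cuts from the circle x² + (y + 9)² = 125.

4

Express y = 2 and substitute into the circle:
x² − 4 = 0
x = 2 or x = −2, giving (2, 2) and (−2, 2).
Chord length = distance between (2, 2) and (−2, 2) = √16 = 4.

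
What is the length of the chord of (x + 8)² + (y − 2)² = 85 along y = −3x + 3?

The distance from (−8, 2) to the line is 25/√10, and r² = 85.
Half the chord is √(r² − d²) = √(45/2), so the full chord is 3√10.

3√10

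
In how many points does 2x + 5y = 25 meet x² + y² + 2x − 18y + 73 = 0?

0

d² = (2·(−1) + 5·9 − (25))²/29 = 324/29; r² = 9.
Since d² > r², the line lies outside the circle.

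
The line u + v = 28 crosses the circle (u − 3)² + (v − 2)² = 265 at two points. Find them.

From the line, v = −u + 28. Substituting:
2u² − 58u + 420 = 0  ⟹  u² − 29u + 210 = 0
u = 15 or u = 14, giving (15, 13) and (14, 14).

(14, 14) and (15, 13)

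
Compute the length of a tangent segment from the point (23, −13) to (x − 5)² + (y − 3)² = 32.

With centre O = (5, 3), |OP|² = 580 and r² = 32.
The tangent meets the radius at right angles, so tangent² = |PO|² − r² = 580 − 32 = 548.

2√137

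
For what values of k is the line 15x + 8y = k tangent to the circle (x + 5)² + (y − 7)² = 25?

For a tangent, require d(centre, line) = r = 5.
|15·(−5) + 8·7 − k| / √289 = 5
|k − (−19)| = 5·17, so k = 66 or k = −104.

k = −104 or k = 66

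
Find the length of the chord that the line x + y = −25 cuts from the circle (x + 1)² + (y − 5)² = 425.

From the line, y = −x − 25. Substituting:
2x² + 62x + 476 = 0  ⟹  x² + 31x + 238 = 0
x = −14 or x = −17, giving (−14, −11) and (−17, −8).
Chord length = distance between (−14, −11) and (−17, −8) = √18 = 3√2.

3√2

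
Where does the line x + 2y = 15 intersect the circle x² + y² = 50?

(1, 7) and (5, 5)

Express y = (15 − x)/2 and substitute into the circle:
5x² − 30x + 25 = 0  ⟹  x² − 6x + 5 = 0
x = 5 or x = 1, giving (5, 5) and (1, 7).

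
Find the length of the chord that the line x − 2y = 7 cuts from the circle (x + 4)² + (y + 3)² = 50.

6√5

Centre (−4, −3), r² = 50. Perpendicular distance d from centre to line = |−5| / √5 = 5/√5.
Chord = 2√(r² − d²) = 2·√(45) = 6√5.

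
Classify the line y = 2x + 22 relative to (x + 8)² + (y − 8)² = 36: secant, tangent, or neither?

Centre (−8, 8), r² = 36. Distance² from centre to line = (−2)²/5 = 4/5.
Since d² < r², the line cuts the circle twice.

secant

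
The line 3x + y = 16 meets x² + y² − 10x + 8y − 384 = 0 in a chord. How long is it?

13√10

Centre (5, −4), r² = 425. Perpendicular distance d from centre to line = |−5| / √10 = 5/√10.
Chord = 2√(r² − d²) = 2·√(845/2) = 13√10.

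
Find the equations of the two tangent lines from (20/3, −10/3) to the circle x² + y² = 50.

7x − y = 50 and x − y = 10

A line y − (−10/3) = m(x − (20/3)) is tangent when its distance from (0, 0) is 5√2:
[m·(−20/3) − (10/3)]² = 50(m² + 1)
m² − 8m + 7 = 0, so m = 7 or m = 1.
Through (20/3, −10/3) these give 7x − y = 50 and x − y = 10.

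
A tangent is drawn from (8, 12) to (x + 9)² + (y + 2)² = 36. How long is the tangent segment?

The centre is (−9, −2) and r = 6. The square of the distance from P to the centre is 289 + 196 = 485.
By the tangent–radius right angle, tangent length = √(|PO|² − r²) = √449.

√449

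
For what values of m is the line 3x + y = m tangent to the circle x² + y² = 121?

The line touches the circle iff its distance from (0, 0) is 11:
|3·0 + 1·0 − m| / √10 = 11
|m| = 11√10.

m = ±11√10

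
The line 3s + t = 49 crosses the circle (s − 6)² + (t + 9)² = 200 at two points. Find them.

(16, 1) and (20, −11)

Express t = −3s + 49 and substitute into the circle:
10s² − 360s + 3200 = 0  ⟹  s² − 36s + 320 = 0
s = 20 or s = 16, giving (20, −11) and (16, 1).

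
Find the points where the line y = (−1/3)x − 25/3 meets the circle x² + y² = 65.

(−4, −7) and (−1, −8)

Express y = (−25 − x)/3 and substitute into the circle:
10x² + 50x + 40 = 0  ⟹  x² + 5x + 4 = 0
x = −1 or x = −4, giving (−1, −8) and (−4, −7).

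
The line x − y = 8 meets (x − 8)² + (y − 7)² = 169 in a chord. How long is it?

17√2

Substitute y = x − 8:
2x² − 46x + 120 = 0  ⟹  x² − 23x + 60 = 0
x = 20 or x = 3, giving (20, 12) and (3, −5).
Chord length = distance between (20, 12) and (3, −5) = √578 = 17√2.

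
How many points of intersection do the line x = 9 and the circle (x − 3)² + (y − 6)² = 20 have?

0

Substituting the line into the circle gives y² − 12y + 52 = 0.
Δ = 144 − 208 = −64.
No real roots: the line does not meet the circle.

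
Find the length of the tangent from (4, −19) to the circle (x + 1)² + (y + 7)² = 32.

√137

Centre (−1, −7), r² = 32. |PO|² = (5)² + (−12)² = 169.
By the tangent–radius right angle, tangent length = √(|PO|² − r²) = √137.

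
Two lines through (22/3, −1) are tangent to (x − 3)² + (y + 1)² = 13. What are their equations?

Write the tangent as mx − y + (−1 − m·(22/3)) = 0 and set its distance from the centre to √13:
(−13/3m − (0))² = 13(m² + 1)
4m² − 9 = 0, so m = −3/2 or m = 3/2.
With m = −3/2: 3x + 2y = 20. With m = 3/2: 3x − 2y = 24.

3x + 2y = 20 and 3x − 2y = 24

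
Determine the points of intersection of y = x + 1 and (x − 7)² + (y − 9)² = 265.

From the line, y = x + 1. Substituting:
2x² − 30x − 152 = 0  ⟹  x² − 15x − 76 = 0
x = 19 or x = −4, giving (19, 20) and (−4, −3).

(−4, −3) and (19, 20)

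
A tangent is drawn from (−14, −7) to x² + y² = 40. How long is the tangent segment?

The centre is (0, 0) and r = 2√10. The square of the distance from P to the centre is 196 + 49 = 245.
The tangent meets the radius at right angles, so tangent² = |PO|² − r² = 245 − 40 = 205.

√205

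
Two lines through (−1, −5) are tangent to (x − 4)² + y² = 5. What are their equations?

2x − y = 3 and x − 2y = 9

Write the tangent as mx − y + (−5 − m·(−1)) = 0 and set its distance from the centre to √5:
(5m − (5))² = 5(m² + 1)
2m² − 5m + 2 = 0, so m = 2 or m = 1/2.
With m = 2: 2x − y = 3. With m = 1/2: x − 2y = 9.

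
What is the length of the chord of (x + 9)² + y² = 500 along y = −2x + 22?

12√5

Express y = −2x + 22 and substitute into the circle:
5x² − 70x + 65 = 0  ⟹  x² − 14x + 13 = 0
x = 13 or x = 1, giving (13, −4) and (1, 20).
Chord length = distance between (13, −4) and (1, 20) = √720 = 12√5.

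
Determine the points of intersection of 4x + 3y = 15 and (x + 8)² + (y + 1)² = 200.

Substitute y = (15 − 4x)/3:
25x² − 900 = 0  ⟹  x² − 36 = 0
x = 6 or x = −6, giving (6, −3) and (−6, 13).

(−6, 13) and (6, −3)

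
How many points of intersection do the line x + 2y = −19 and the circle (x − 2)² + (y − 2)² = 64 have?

Centre (2, 2), r² = 64. Distance² from centre to line = (25)²/5 = 125.
Since d² > r², the line lies outside the circle.

0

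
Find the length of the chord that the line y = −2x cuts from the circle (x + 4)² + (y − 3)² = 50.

Centre (−4, 3), r² = 50. Perpendicular distance d from centre to line = |−5| / √5 = 5/√5.
Half the chord is √(r² − d²) = √(45), so the full chord is 6√5.

6√5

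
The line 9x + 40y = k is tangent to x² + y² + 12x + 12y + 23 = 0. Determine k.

k = −581 or k = −7

The line touches the circle iff its distance from (−6, −6) is 7:
|9·(−6) + 40·(−6) − k| / √1681 = 7
|k − (−294)| = 7·41, so k = −7 or k = −581.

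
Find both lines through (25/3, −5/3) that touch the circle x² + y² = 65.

A line y − (−5/3) = m(x − (25/3)) is tangent when its distance from (0, 0) is √65:
[m·(−25/3) − (5/3)]² = 65(m² + 1)
4m² + 25m − 56 = 0, so m = −8 or m = 7/4.
Through (25/3, −5/3) these give 8x + y = 65 and 7x − 4y = 65.

8x + y = 65 and 7x − 4y = 65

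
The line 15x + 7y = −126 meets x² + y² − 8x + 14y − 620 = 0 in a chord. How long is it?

Express y = (−126 − 15x)/7 and substitute into the circle:
274x² + 1918x − 26852 = 0  ⟹  x² + 7x − 98 = 0
x = 7 or x = −14, giving (7, −33) and (−14, 12).
|(7, −33) − (−14, 12)| = √((21)² + (−45)²) = 3√274.

3√274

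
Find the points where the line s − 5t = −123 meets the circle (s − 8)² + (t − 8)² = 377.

(−3, 24) and (12, 27)

Express t = (123 + s)/5 and substitute into the circle:
26s² − 234s − 936 = 0  ⟹  s² − 9s − 36 = 0
s = 12 or s = −3, giving (12, 27) and (−3, 24).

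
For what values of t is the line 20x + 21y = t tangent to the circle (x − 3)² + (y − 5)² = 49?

The line touches the circle iff its distance from (3, 5) is 7:
|20·3 + 21·5 − t| / √841 = 7
|t − (165)| = 7·29, so t = 368 or t = −38.

t = −38 or t = 368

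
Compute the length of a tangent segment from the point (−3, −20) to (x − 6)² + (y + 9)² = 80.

The centre is (6, −9) and r = 4√5. The square of the distance from P to the centre is 81 + 121 = 202.
The tangent meets the radius at right angles, so tangent² = |PO|² − r² = 202 − 80 = 122.

√122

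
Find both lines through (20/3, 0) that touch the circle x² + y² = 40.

A line y − (0) = m(x − (20/3)) is tangent when its distance from (0, 0) is 2√10:
[m·(−20/3) − (0)]² = 40(m² + 1)
m² − 9 = 0, so m = 3 or m = −3.
Through (20/3, 0) these give 3x − y = 20 and 3x + y = 20.

3x − y = 20 and 3x + y = 20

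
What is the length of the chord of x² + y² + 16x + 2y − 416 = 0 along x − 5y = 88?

5√26

From the line, y = (−88 + x)/5. Substituting:
26x² + 234x − 3536 = 0  ⟹  x² + 9x − 136 = 0
x = 8 or x = −17, giving (8, −16) and (−17, −21).
Chord length = distance between (8, −16) and (−17, −21) = √650 = 5√26.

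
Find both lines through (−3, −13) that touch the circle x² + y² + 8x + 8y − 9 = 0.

A line y − (−13) = m(x − (−3)) is tangent when its distance from (−4, −4) is √41:
[m·(−1) − (9)]² = 41(m² + 1)
20m² − 9m − 20 = 0, so m = 5/4 or m = −4/5.
With m = 5/4: 5x − 4y = 37. With m = −4/5: 4x + 5y = −77.

5x − 4y = 37 and 4x + 5y = −77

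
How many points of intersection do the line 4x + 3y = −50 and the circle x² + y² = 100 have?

1

Substituting the line into the circle gives 25x² + 400x + 1600 = 0.
Δ = 160000 − 160000 = 0.
A repeated root: the line is tangent.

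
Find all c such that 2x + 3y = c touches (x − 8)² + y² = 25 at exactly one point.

c = 16 ± 5√13

For a tangent, require d(centre, line) = r = 5.
|2·8 + 3·0 − c| / √13 = 5
|c − (16)| = 5√13.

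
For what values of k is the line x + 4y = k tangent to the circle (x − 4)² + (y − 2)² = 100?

k = 12 ± 10√17

For a tangent, require d(centre, line) = r = 10.
|1·4 + 4·2 − k| / √17 = 10
|k − (12)| = 10√17.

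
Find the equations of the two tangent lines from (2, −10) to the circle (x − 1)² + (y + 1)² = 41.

Let a tangent through (2, −10) have slope m. Its distance from (1, −1) must equal √41:
(−1m − (9))² = 41(m² + 1)
20m² − 9m − 20 = 0, so m = −4/5 or m = 5/4.
Through (2, −10) these give 4x + 5y = −42 and 5x − 4y = 50.

4x + 5y = −42 and 5x − 4y = 50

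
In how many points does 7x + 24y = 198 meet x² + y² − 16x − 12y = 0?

d² = (7·8 + 24·6 − (198))²/625 = 4/625; r² = 100.
Since d² < r², the line cuts the circle twice.

2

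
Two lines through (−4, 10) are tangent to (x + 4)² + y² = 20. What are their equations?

Write the tangent as mx − y + (10 − m·(−4)) = 0 and set its distance from the centre to 2√5:
[m·(0) − (−10)]² = 20(m² + 1)
m² − 4 = 0, so m = 2 or m = −2.
Through (−4, 10) these give 2x − y = −18 and 2x + y = 2.

2x − y = −18 and 2x + y = 2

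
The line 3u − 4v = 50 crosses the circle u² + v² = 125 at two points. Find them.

(2, −11) and (10, −5)

Express v = (−50 + 3u)/4 and substitute into the circle:
25u² − 300u + 500 = 0  ⟹  u² − 12u + 20 = 0
u = 10 or u = 2, giving (10, −5) and (2, −11).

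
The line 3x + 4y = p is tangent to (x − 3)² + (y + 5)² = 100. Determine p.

p = −61 or p = 39

The line touches the circle iff its distance from (3, −5) is 10:
|3·3 + 4·(−5) − p| / √25 = 10
|p − (−11)| = 10·5, so p = 39 or p = −61.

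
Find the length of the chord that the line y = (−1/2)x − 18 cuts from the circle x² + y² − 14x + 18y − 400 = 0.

18√5

Centre (7, −9), r² = 530. Perpendicular distance d from centre to line = |25| / √5 = 25/√5.
Chord = 2√(r² − d²) = 2·√(405) = 18√5.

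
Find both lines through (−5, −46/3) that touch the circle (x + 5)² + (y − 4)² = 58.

Write the tangent as mx − y + (−46/3 − m·(−5)) = 0 and set its distance from the centre to √58:
(0m − (58/3))² = 58(m² + 1)
9m² − 49 = 0, so m = −7/3 or m = 7/3.
Through (−5, −46/3) these give 7x + 3y = −81 and 7x − 3y = 11.

7x + 3y = −81 and 7x − 3y = 11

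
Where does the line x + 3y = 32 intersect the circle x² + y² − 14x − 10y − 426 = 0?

From the line, y = (32 − x)/3. Substituting:
10x² − 160x − 3770 = 0  ⟹  x² − 16x − 377 = 0
x = 29 or x = −13, giving (29, 1) and (−13, 15).

(−13, 15) and (29, 1)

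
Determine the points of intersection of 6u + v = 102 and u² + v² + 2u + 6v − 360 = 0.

(16, 6) and (18, −6)

Substitute v = −6u + 102:
37u² − 1258u + 10656 = 0  ⟹  u² − 34u + 288 = 0
u = 18 or u = 16, giving (18, −6) and (16, 6).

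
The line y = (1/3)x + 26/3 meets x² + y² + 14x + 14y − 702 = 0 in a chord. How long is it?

16√10

From the line, y = (26 + x)/3. Substituting:
10x² + 220x − 4550 = 0  ⟹  x² + 22x − 455 = 0
x = 13 or x = −35, giving (13, 13) and (−35, −3).
Chord length = distance between (13, 13) and (−35, −3) = √2560 = 16√10.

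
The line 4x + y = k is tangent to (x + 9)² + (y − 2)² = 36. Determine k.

The line touches the circle iff its distance from (−9, 2) is 6:
|4·(−9) + 1·2 − k| / √17 = 6
|k − (−34)| = 6√17.

k = −34 ± 6√17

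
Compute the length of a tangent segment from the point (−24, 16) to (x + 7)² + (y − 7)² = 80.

With centre O = (−7, 7), |OP|² = 370 and r² = 80.
By the tangent–radius right angle, tangent length = √(|PO|² − r²) = √290.

√290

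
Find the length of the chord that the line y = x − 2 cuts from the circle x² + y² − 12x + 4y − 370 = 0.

From the line, y = x − 2. Substituting:
2x² − 12x − 374 = 0  ⟹  x² − 6x − 187 = 0
x = 17 or x = −11, giving (17, 15) and (−11, −13).
Chord length = distance between (17, 15) and (−11, −13) = √1568 = 28√2.

28√2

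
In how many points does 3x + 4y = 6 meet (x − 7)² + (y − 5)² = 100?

Centre (7, 5), r² = 100. Distance² from centre to line = (35)²/25 = 49.
Since d² < r², the line cuts the circle twice.

2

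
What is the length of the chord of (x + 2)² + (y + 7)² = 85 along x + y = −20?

7√2

Substitute y = −x − 20:
2x² + 30x + 88 = 0  ⟹  x² + 15x + 44 = 0
x = −4 or x = −11, giving (−4, −16) and (−11, −9).
|(−4, −16) − (−11, −9)| = √((7)² + (−7)²) = 7√2.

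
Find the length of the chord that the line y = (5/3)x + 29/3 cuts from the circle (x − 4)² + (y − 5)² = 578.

8√34

The distance from (4, 5) to the line is 34/√34, and r² = 578.
Chord = 2√(r² − d²) = 2·√(544) = 8√34.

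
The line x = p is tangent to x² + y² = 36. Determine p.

p = −6 or p = 6

Tangency holds when the distance from the centre (0, 0) to the line equals the radius 6:
|1·0 + 0·0 − p| / √1 = 6
|p| = 6, so p = 6 or p = −6.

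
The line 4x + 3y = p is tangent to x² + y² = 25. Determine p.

Tangency holds when the distance from the centre (0, 0) to the line equals the radius 5:
|4·0 + 3·0 − p| / √25 = 5
|p| = 5·5, so p = 25 or p = −25.

p = −25 or p = 25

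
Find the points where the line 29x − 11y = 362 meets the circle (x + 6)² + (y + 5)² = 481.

(3, −25) and (14, 4)

From the line, y = (−362 + 29x)/11. Substituting:
962x² − 16354x + 40404 = 0  ⟹  x² − 17x + 42 = 0
x = 14 or x = 3, giving (14, 4) and (3, −25).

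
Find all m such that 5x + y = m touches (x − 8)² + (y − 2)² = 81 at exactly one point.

m = 42 ± 9√26

The line touches the circle iff its distance from (8, 2) is 9:
|5·8 + 1·2 − m| / √26 = 9
|m − (42)| = 9√26.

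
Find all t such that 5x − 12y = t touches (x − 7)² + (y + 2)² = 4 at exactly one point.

Tangency holds when the distance from the centre (7, −2) to the line equals the radius 2:
|5·7 − 12·(−2) − t| / √169 = 2
|t − (59)| = 2·13, so t = 85 or t = 33.

t = 33 or t = 85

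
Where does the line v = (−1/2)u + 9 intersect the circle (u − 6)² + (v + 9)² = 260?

(4, 7) and (20, −1)

Express v = (18 − u)/2 and substitute into the circle:
5u² − 120u + 400 = 0  ⟹  u² − 24u + 80 = 0
u = 20 or u = 4, giving (20, −1) and (4, 7).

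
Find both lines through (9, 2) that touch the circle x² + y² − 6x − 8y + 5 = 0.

2x + y = 20 and x − 2y = 5

Let a tangent through (9, 2) have slope m. Its distance from (3, 4) must equal 2√5:
[m·(−6) − (2)]² = 20(m² + 1)
2m² + 3m − 2 = 0, so m = −2 or m = 1/2.
With m = −2: 2x + y = 20. With m = 1/2: x − 2y = 5.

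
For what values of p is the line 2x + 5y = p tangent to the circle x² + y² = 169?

For a tangent, require d(centre, line) = r = 13.
|2·0 + 5·0 − p| / √29 = 13
|p| = 13√29.

p = ±13√29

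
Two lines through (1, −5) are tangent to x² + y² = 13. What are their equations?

A line y − (−5) = m(x − (1)) is tangent when its distance from (0, 0) is √13:
[m·(−1) − (5)]² = 13(m² + 1)
6m² − 5m − 6 = 0, so m = 3/2 or m = −2/3.
With m = 3/2: 3x − 2y = 13. With m = −2/3: 2x + 3y = −13.

3x − 2y = 13 and 2x + 3y = −13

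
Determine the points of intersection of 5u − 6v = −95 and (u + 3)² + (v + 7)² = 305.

(−19, 0) and (−7, 10)

Substitute v = (95 + 5u)/6:
61u² + 1586u + 8113 = 0  ⟹  u² + 26u + 133 = 0
u = −7 or u = −19, giving (−7, 10) and (−19, 0).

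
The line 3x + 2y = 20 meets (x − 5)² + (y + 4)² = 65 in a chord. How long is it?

4√13

Centre (5, −4), r² = 65. Perpendicular distance d from centre to line = |−13| / √13 = 13/√13.
Half the chord is √(r² − d²) = √(52), so the full chord is 4√13.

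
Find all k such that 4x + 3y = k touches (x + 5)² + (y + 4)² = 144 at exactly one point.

Tangency holds when the distance from the centre (−5, −4) to the line equals the radius 12:
|4·(−5) + 3·(−4) − k| / √25 = 12
|k − (−32)| = 12·5, so k = 28 or k = −92.

k = −92 or k = 28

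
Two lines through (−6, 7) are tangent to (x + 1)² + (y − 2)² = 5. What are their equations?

2x + y = −5 and x + 2y = 8

Write the tangent as mx − y + (7 − m·(−6)) = 0 and set its distance from the centre to √5:
[m·(5) − (−5)]² = 5(m² + 1)
2m² + 5m + 2 = 0, so m = −2 or m = −1/2.
With m = −2: 2x + y = −5. With m = −1/2: x + 2y = 8.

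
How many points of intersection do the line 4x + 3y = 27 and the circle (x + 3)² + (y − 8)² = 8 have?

0

Substituting the line into the circle gives 25x² + 30x + 18 = 0.
Δ = 900 − 1800 = −900.
No real roots: the line does not meet the circle.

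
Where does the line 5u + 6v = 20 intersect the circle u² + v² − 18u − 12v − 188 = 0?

(−8, 10) and (16, −10)

From the line, v = (20 − 5u)/6. Substituting:
61u² − 488u − 7808 = 0  ⟹  u² − 8u − 128 = 0
u = 16 or u = −8, giving (16, −10) and (−8, 10).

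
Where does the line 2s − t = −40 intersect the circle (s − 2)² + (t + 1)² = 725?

From the line, t = 2s + 40. Substituting:
5s² + 160s + 960 = 0  ⟹  s² + 32s + 192 = 0
s = −8 or s = −24, giving (−8, 24) and (−24, −8).

(−24, −8) and (−8, 24)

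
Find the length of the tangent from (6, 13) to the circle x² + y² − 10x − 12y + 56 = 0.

With centre O = (5, 6), |OP|² = 50 and r² = 5.
By the tangent–radius right angle, tangent length = √(|PO|² − r²) = √45 = 3√5.

3√5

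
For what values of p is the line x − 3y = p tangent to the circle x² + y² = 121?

Tangency holds when the distance from the centre (0, 0) to the line equals the radius 11:
|1·0 − 3·0 − p| / √10 = 11
|p| = 11√10.

p = ±11√10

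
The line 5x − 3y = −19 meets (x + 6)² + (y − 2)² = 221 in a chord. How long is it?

5√34

The distance from (−6, 2) to the line is 17/√34, and r² = 221.
Half the chord is √(r² − d²) = √(425/2), so the full chord is 5√34.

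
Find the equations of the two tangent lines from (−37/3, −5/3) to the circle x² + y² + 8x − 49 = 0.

A line y − (−5/3) = m(x − (−37/3)) is tangent when its distance from (−4, 0) is √65:
(25/3m − (5/3))² = 65(m² + 1)
4m² − 25m − 56 = 0, so m = −7/4 or m = 8.
With m = −7/4: 7x + 4y = −93. With m = 8: 8x − y = −97.

7x + 4y = −93 and 8x − y = −97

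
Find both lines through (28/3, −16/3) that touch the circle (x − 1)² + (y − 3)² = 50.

7x + y = 60 and x + 7y = −28

Write the tangent as mx − y + (−16/3 − m·(28/3)) = 0 and set its distance from the centre to 5√2:
[m·(−25/3) − (25/3)]² = 50(m² + 1)
7m² + 50m + 7 = 0, so m = −7 or m = −1/7.
Through (28/3, −16/3) these give 7x + y = 60 and x + 7y = −28.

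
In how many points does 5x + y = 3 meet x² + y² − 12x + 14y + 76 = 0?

0

d² = (5·6 + 1·(−7) − (3))²/26 = 200/13; r² = 9.
Since d² > r², the line lies outside the circle.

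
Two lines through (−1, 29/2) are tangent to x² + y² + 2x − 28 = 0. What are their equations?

5x − 2y = −34 and 5x + 2y = 24

A line y − (29/2) = m(x − (−1)) is tangent when its distance from (−1, 0) is √29:
(0m − (−29/2))² = 29(m² + 1)
4m² − 25 = 0, so m = 5/2 or m = −5/2.
With m = 5/2: 5x − 2y = −34. With m = −5/2: 5x + 2y = 24.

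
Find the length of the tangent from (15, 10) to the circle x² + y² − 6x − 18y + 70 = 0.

The centre is (3, 9) and r = 2√5. The square of the distance from P to the centre is 144 + 1 = 145.
Power of the point: PT² = |PO|² − r² = 125, so PT = 5√5.

5√5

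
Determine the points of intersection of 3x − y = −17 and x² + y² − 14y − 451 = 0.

(−10, −13) and (4, 29)

Express y = 3x + 17 and substitute into the circle:
10x² + 60x − 400 = 0  ⟹  x² + 6x − 40 = 0
x = 4 or x = −10, giving (4, 29) and (−10, −13).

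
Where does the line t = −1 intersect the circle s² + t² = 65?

(−8, −1) and (8, −1)

Express t = −1 and substitute into the circle:
s² − 64 = 0
s = 8 or s = −8, giving (8, −1) and (−8, −1).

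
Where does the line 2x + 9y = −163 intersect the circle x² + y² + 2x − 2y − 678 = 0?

Express y = (−163 − 2x)/9 and substitute into the circle:
85x² + 850x − 25415 = 0  ⟹  x² + 10x − 299 = 0
x = 13 or x = −23, giving (13, −21) and (−23, −13).

(−23, −13) and (13, −21)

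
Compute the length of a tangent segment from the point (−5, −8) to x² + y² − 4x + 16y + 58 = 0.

√39

Centre (2, −8), r² = 10. |PO|² = (−7)² + (0)² = 49.
By the tangent–radius right angle, tangent length = √(|PO|² − r²) = √39.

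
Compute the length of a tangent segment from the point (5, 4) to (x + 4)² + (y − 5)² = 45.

√37

The centre is (−4, 5) and r = 3√5. The square of the distance from P to the centre is 81 + 1 = 82.
Power of the point: PT² = |PO|² − r² = 37, so PT = √37.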